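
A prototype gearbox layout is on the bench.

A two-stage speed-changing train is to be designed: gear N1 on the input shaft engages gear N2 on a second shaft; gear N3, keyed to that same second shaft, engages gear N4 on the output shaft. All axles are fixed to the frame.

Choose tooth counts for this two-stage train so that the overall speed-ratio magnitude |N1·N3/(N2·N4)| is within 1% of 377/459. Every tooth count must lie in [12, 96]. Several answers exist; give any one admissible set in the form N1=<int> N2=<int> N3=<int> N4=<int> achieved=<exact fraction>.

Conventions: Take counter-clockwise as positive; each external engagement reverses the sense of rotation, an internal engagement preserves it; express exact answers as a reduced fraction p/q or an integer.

N1=13 N2=17 N3=29 N4=27 achieved=377/459

2-stage fixed-axis compound train for ratio 377/459
target = 377/459 in lowest terms: an exact hit needs N1·N3 = k·377 and N2·N4 = k·459 for one integer k, every count in [12, 96]; additionally prefer no 1:1 stage (N1 ≠ N2, N3 ≠ N4)
k = 1: N1·N3 = 377 = 13·29, N2·N4 = 459 = 17·27
achieved = 13·29/(17·27) = 377/459; |achieved − target| = 0 ≤ 377/45900 ✓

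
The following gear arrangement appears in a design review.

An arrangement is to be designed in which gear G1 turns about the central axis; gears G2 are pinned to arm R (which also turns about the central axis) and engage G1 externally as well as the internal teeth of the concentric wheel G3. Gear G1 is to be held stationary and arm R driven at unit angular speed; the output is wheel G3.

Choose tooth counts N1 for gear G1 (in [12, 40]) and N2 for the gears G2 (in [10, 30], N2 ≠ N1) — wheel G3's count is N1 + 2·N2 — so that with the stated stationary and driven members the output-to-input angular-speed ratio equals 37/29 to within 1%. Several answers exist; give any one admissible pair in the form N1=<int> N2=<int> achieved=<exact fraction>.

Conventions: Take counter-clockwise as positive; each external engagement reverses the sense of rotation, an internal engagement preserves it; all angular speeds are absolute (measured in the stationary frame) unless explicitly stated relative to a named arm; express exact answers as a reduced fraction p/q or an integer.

N1=16 N2=21 achieved=37/29

topology: planetary set — design target 37/29, arm = carrier (Willis)
Willis with ω_sun = 0: ω_ring/ω_arm = (N1+N3)/N3; set equal to 37/29  ⇒  N3/N1 = 1/(37/29 − 1) = 29/8
N3 = N1 + 2·N2  ⇒  N2/N1 = (N3/N1 − 1)/2 = (29/8 − 1)/2 = 21/16
smallest multiple with N1 ≥ 12 and N2 ≥ 10: k = 1  ⇒  N1 = 1·16 = 16, N2 = 1·21 = 21 (N1 ≤ 40, N2 ≤ 30, N2 ≠ N1 ✓), N3 = 16 + 2·21 = 58
check: (N1+N3)/N3 with N1 = 16, N3 = 58 gives 37/29; |achieved − target| = 0 ≤ 37/2900 ✓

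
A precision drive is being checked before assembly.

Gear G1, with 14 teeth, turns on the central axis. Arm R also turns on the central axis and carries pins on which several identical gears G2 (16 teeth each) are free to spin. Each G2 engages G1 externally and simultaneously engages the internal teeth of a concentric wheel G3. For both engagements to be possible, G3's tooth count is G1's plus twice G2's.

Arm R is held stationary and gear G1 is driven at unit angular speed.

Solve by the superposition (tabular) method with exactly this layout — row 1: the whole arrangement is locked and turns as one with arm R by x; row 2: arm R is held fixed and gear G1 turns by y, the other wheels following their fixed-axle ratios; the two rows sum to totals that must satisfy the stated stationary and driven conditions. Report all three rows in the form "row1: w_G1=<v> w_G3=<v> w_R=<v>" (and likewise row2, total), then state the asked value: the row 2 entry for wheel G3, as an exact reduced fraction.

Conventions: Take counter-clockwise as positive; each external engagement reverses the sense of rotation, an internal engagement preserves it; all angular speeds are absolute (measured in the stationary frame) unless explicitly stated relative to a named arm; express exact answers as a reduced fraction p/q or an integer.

recognized (axles ride arm R): planetary set, 14/16/46 teeth
row 1: whole set turns with the arm by x
superposition row 2 [arm held]: sun y, ring −(14/46)·y, arm 0
boundary: total ω_arm = x = 0 and total ω_sun = x + y = 1  ⇒  y = 1, x = 0
row 2 ring = −(14/46)·1 = -7/23
totals (row 1 + row 2): sun 0 + 1 = 1, ring 0 + (-7/23) = -7/23, arm 0 + 0 = 0
asked cell (row2, ring) = -7/23

row1: w_G1=0 w_G3=0 w_R=0
row2: w_G1=1 w_G3=-7/23 w_R=0
total: w_G1=1 w_G3=-7/23 w_R=0
asked value: -7/23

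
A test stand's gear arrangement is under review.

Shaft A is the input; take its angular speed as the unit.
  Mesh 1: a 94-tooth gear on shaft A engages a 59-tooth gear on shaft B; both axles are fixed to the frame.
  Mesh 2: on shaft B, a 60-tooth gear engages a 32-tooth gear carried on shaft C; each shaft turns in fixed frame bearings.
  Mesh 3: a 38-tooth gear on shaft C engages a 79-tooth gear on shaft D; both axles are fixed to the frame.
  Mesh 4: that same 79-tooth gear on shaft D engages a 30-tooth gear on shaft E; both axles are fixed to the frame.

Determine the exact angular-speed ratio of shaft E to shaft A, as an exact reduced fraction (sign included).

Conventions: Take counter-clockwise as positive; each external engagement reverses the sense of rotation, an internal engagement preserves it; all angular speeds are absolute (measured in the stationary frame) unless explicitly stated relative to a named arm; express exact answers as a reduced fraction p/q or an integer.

class = fixed-axis compound train [4 meshes; 4 ratios multiply, 4 sense flips]
mesh 1 [94T→59T]: running ratio 94/59, sense −
mesh 2 [60T→32T]: running ratio 705/236, sense +
mesh 3 [38T→79T]: running ratio 13395/9322, sense −
mesh 4 [79T→30T]: running ratio 893/236, sense +
ω_out/ω_in = 893/236

893/236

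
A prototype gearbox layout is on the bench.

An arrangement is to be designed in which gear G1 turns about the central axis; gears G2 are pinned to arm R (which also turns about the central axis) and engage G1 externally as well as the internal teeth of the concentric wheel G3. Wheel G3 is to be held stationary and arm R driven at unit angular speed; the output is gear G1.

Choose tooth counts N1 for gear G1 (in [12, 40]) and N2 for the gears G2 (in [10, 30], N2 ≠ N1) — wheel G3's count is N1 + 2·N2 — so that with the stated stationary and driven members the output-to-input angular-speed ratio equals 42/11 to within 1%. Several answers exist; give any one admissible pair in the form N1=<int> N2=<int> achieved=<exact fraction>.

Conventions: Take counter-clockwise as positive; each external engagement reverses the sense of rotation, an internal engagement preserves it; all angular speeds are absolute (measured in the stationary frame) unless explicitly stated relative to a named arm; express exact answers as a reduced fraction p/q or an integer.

N1=22 N2=20 achieved=42/11

design class (target 42/11): planetary set
Willis with ω_ring = 0: ω_sun/ω_arm = (N1+N3)/N1; set equal to 42/11  ⇒  N3/N1 = 42/11 − 1 = 31/11
N3 = N1 + 2·N2  ⇒  N2/N1 = (N3/N1 − 1)/2 = (31/11 − 1)/2 = 10/11
smallest multiple with N1 ≥ 12 and N2 ≥ 10: k = 2  ⇒  N1 = 2·11 = 22, N2 = 2·10 = 20 (N1 ≤ 40, N2 ≤ 30, N2 ≠ N1 ✓), N3 = 22 + 2·20 = 62
check: (N1+N3)/N1 with N1 = 22, N3 = 62 gives 42/11; |achieved − target| = 0 ≤ 21/550 ✓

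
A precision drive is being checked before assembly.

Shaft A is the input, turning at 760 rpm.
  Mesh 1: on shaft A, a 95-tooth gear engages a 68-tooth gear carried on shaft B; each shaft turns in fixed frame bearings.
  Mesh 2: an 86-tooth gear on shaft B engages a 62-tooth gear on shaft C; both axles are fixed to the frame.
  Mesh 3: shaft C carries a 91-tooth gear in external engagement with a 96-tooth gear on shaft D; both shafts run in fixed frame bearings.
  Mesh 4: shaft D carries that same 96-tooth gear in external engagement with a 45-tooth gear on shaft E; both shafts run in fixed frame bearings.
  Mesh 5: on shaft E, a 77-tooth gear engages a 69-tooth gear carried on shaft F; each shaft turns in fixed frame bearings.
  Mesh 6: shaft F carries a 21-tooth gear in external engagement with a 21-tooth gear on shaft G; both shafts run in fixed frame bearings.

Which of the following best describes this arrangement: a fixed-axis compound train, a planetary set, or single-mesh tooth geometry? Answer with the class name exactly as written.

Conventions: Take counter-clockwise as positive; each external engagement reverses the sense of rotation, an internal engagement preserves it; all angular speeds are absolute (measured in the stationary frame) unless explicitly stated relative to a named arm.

fixed-axis compound train

topology: fixed-axis compound train — 6 meshes, A→G
classification: fixed-axis compound train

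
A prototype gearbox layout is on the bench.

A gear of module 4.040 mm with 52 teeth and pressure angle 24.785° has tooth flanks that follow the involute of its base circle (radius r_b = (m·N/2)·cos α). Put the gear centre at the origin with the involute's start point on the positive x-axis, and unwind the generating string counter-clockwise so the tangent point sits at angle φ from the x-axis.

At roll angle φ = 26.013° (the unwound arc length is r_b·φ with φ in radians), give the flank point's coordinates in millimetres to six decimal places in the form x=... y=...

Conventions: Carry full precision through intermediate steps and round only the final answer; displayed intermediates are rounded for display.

single-mesh involute tooth geometry (52T wheel at module 4.040)
pitch radius r_p = m·N/2 = 4.040·52/2 = 105.040000
base radius r_b = r_p·cos α = 105.040000·cos 24.785° = 95.364478
roll angle φ = 26.013° = 0.45401250 rad
x = r_b·(cos φ + φ·sin φ) = 104.692375
y = r_b·(sin φ − φ·cos φ) = 2.914005

x=104.692375 y=2.914005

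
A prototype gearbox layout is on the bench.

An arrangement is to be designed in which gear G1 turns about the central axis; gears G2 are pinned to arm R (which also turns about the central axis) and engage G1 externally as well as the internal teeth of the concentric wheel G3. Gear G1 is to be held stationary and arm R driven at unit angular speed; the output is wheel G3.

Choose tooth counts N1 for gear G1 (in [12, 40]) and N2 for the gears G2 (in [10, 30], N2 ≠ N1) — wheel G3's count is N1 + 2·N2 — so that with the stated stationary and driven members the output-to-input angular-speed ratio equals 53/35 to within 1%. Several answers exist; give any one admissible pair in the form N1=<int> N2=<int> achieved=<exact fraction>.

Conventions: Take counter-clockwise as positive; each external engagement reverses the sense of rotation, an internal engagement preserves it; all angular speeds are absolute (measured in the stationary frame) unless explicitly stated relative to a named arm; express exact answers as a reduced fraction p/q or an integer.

N1=36 N2=17 achieved=53/35

topology: planetary set — design target 53/35, arm = carrier (Willis)
Willis with ω_sun = 0: ω_ring/ω_arm = (N1+N3)/N3; set equal to 53/35  ⇒  N3/N1 = 1/(53/35 − 1) = 35/18
N3 = N1 + 2·N2  ⇒  N2/N1 = (N3/N1 − 1)/2 = (35/18 − 1)/2 = 17/36
smallest multiple with N1 ≥ 12 and N2 ≥ 10: k = 1  ⇒  N1 = 1·36 = 36, N2 = 1·17 = 17 (N1 ≤ 40, N2 ≤ 30, N2 ≠ N1 ✓), N3 = 36 + 2·17 = 70
check: (N1+N3)/N3 with N1 = 36, N3 = 70 gives 53/35; |achieved − target| = 0 ≤ 53/3500 ✓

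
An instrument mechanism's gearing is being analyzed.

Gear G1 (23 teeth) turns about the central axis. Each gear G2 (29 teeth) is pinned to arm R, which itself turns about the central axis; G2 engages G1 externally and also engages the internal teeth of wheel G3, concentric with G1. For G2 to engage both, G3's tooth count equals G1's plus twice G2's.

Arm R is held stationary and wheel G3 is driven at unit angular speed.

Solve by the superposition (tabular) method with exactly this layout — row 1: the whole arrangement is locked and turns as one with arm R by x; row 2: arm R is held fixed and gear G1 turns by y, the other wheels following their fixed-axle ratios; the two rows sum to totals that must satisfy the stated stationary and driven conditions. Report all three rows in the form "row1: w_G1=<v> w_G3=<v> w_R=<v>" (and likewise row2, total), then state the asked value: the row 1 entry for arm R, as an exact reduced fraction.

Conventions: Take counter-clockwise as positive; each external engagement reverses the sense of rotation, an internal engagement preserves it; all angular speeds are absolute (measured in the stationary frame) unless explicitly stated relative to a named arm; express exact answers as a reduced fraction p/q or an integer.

topology: planetary set — G1 23T / G2 29T / G3 81T, arm = carrier (Willis)
row 1 — lock + rotate with arm: ω_sun = ω_ring = ω_arm = x
row 2 (arm held, sun turns y): ω_ring = −(23/81)·y, ω_arm = 0
boundary: total ω_arm = x = 0 and total ω_ring = x − (23/81)·y = 1  ⇒  y = -81/23, x = 0
row 2 ring = −(23/81)·(-81/23) = 1
totals (row 1 + row 2): sun 0 + (-81/23) = -81/23, ring 0 + 1 = 1, arm 0 + 0 = 0
asked cell (row1, arm) = 0

row1: w_G1=0 w_G3=0 w_R=0
row2: w_G1=-81/23 w_G3=1 w_R=0
total: w_G1=-81/23 w_G3=1 w_R=0
asked value: 0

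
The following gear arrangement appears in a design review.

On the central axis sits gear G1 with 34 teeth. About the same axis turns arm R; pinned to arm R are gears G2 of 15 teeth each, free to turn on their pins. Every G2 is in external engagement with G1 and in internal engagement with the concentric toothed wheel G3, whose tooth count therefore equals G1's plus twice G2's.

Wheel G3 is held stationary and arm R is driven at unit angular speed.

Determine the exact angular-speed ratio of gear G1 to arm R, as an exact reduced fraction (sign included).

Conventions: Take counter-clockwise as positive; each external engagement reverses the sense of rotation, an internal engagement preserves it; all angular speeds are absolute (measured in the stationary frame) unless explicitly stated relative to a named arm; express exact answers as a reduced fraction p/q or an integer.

planetary set (34T centre, 15T on arm, 64T internal) — Willis relation
ring teeth: 34 + 2·15 = 64
34(ω_sun−ω_arm) = −64(ω_ring−ω_arm),  ω_ring = 0, ω_arm = 1
ω_sun = 1 − (64/34)(0−1) = 49/17
ω_out/ω_in = 49/17

49/17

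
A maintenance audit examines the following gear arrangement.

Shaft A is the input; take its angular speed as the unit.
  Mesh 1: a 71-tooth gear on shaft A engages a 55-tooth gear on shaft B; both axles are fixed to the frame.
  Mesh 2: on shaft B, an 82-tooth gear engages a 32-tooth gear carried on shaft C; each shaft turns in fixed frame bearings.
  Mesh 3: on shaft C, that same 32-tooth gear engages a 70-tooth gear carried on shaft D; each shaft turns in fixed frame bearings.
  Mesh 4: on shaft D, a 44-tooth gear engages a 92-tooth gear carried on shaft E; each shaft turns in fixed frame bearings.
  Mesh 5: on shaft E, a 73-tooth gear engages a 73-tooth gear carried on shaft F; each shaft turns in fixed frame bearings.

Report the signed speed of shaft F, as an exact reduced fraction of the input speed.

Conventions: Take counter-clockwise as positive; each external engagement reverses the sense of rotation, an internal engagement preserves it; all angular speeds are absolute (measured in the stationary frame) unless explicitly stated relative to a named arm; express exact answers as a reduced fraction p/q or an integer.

-2911/4025

5-mesh fixed-axis compound train (all bearings frame-fixed)
mesh 1 [71T→55T]: |ω|/ω_in = 1×71/55 = 71/55, sense flips to −
mesh 2 [82T→32T]: |ω|/ω_in = (71/55)×82/32 = 2911/880, sense flips to +
mesh 3 [32T→70T]: |ω|/ω_in = (2911/880)×32/70 = 2911/1925, sense flips to −
mesh 4 [44T→92T]: |ω|/ω_in = (2911/1925)×44/92 = 2911/4025, sense flips to +
mesh 5 [73T→73T]: |ω|/ω_in = (2911/4025)×73/73 = 2911/4025, sense flips to −
signed output speed (× input speed) = -2911/4025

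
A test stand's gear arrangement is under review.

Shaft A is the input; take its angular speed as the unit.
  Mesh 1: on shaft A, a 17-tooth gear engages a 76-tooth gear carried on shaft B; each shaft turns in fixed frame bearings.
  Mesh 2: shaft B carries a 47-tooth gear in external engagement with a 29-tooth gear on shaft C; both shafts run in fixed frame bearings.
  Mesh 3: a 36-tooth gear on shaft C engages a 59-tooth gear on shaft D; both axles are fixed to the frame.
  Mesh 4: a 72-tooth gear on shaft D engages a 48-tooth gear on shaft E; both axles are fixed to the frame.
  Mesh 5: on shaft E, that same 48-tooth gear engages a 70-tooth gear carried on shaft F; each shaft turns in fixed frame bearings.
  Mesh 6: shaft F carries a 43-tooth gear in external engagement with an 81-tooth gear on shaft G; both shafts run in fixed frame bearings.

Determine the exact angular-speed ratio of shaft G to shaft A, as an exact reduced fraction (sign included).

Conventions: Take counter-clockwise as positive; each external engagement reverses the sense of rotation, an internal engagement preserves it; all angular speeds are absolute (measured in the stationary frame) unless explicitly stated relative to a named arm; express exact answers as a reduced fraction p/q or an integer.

137428/1137815

class = fixed-axis compound train [6 meshes; 6 ratios multiply, 6 sense flips]
mesh 1 [17T→76T]: running ratio 17/76, sense −
mesh 2 [47T→29T]: running ratio 799/2204, sense +
mesh 3 [36T→59T]: running ratio 7191/32509, sense −
mesh 4 [72T→48T]: running ratio 21573/65018, sense +
mesh 5 [48T→70T]: running ratio 258876/1137815, sense −
mesh 6 [43T→81T]: running ratio 137428/1137815, sense +
ω_out/ω_in = 137428/1137815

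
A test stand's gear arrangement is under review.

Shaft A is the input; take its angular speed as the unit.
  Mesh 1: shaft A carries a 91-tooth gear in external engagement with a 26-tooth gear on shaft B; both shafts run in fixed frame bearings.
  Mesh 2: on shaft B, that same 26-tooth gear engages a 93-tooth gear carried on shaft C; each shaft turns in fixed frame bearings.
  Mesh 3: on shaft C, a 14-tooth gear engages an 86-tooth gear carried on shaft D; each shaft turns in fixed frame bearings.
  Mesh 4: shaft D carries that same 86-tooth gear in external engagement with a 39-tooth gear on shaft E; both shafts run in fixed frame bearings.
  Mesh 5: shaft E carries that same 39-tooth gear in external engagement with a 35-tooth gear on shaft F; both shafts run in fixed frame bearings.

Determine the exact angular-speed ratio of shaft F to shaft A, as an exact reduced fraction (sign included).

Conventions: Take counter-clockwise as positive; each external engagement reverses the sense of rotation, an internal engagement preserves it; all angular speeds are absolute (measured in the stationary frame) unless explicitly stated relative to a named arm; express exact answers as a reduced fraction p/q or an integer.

class = fixed-axis compound train [5 meshes; 5 ratios multiply, 5 sense flips]
mesh 1 [91T→26T]: running ratio 7/2, sense −
mesh 2 [26T→93T]: running ratio 91/93, sense +
mesh 3 [14T→86T]: running ratio 637/3999, sense −
mesh 4 [86T→39T]: running ratio 98/279, sense +
mesh 5 [39T→35T]: running ratio 182/465, sense −
ω_out/ω_in = -182/465

-182/465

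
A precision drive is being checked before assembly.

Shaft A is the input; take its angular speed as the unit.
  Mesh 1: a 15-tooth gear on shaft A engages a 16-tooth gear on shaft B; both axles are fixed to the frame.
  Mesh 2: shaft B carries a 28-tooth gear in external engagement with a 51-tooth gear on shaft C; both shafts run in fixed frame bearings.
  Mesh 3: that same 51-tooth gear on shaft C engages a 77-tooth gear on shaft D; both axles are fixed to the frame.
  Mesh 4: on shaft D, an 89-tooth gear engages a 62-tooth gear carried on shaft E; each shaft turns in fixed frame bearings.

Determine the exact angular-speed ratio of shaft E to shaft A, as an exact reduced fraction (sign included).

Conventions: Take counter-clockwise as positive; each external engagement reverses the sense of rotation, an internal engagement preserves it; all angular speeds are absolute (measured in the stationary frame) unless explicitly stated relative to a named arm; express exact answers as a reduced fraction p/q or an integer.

class = fixed-axis compound train [4 meshes; 4 ratios multiply, 4 sense flips]
mesh 1 [15T→16T]: running ratio 15/16, sense −
mesh 2 [28T→51T]: running ratio 35/68, sense +
mesh 3 [51T→77T]: running ratio 15/44, sense −
mesh 4 [89T→62T]: running ratio 1335/2728, sense +
ω_out/ω_in = 1335/2728

1335/2728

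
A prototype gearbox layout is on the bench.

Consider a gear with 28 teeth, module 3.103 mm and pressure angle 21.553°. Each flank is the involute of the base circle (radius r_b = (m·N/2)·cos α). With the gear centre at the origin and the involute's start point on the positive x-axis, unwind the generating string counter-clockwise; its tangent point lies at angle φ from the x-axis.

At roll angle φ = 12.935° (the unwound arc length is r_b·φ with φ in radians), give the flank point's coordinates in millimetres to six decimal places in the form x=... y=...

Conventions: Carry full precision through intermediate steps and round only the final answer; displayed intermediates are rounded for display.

topology: single-mesh involute geometry — m = 3.103, N = 28
pitch radius r_p = m·N/2 = 3.103·28/2 = 43.442000
base radius r_b = r_p·cos α = 43.442000·cos 21.553° = 40.404455
roll angle φ = 12.935° = 0.22575834 rad
x = r_b·(cos φ + φ·sin φ) = 41.421016
y = r_b·(sin φ − φ·cos φ) = 0.154179

x=41.421016 y=0.154179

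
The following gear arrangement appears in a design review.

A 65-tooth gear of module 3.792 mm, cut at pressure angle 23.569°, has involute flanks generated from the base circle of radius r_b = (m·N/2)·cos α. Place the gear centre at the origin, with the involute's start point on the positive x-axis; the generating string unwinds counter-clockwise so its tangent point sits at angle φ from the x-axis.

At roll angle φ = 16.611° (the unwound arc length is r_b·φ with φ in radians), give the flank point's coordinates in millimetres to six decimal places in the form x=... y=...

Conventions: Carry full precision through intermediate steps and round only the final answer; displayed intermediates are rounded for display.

recognized (one wheel, involute flank): single-mesh tooth geometry, m = 3.792, N = 65
pitch radius r_p = m·N/2 = 3.792·65/2 = 123.240000
base radius r_b = r_p·cos α = 123.240000·cos 23.569° = 112.959221
roll angle φ = 16.611° = 0.28991664 rad
x = r_b·(cos φ + φ·sin φ) = 117.607138
y = r_b·(sin φ − φ·cos φ) = 0.909840

x=117.607138 y=0.909840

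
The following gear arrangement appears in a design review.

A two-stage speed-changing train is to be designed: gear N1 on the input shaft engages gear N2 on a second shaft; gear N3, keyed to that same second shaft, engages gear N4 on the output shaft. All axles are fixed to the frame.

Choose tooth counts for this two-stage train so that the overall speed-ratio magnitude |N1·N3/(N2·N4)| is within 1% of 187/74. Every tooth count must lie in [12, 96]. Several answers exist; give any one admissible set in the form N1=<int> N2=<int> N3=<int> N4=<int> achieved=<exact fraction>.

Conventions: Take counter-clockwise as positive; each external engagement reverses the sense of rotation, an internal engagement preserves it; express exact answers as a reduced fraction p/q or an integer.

2-stage fixed-axis compound train for ratio 187/74
target = 187/74 in lowest terms: an exact hit needs N1·N3 = k·187 and N2·N4 = k·74 for one integer k, every count in [12, 96]; additionally prefer no 1:1 stage (N1 ≠ N2, N3 ≠ N4)
k = 1…5: no 1:1-free in-range split of k·187 and k·74 into factor pairs; take k = 6
k = 6: N1·N3 = 1122 = 17·66, N2·N4 = 444 = 12·37
achieved = 17·66/(12·37) = 187/74; |achieved − target| = 0 ≤ 187/7400 ✓

N1=17 N2=12 N3=66 N4=37 achieved=187/74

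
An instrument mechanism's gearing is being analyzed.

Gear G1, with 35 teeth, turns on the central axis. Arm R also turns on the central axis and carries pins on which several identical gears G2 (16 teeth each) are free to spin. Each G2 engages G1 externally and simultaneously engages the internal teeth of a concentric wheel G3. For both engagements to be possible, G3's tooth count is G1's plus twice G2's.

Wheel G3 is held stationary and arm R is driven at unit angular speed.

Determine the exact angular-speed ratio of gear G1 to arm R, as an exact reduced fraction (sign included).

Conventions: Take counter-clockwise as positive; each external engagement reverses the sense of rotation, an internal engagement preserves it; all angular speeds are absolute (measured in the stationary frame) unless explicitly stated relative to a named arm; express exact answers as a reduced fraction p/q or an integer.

102/35

topology: planetary set — G1 35T / G2 16T / G3 67T, arm = carrier (Willis)
ring teeth: 35 + 2·16 = 67
35(ω_sun−ω_arm) = −67(ω_ring−ω_arm),  ω_ring = 0, ω_arm = 1
ω_sun = 1 − (67/35)(0−1) = 102/35
ω_out/ω_in = 102/35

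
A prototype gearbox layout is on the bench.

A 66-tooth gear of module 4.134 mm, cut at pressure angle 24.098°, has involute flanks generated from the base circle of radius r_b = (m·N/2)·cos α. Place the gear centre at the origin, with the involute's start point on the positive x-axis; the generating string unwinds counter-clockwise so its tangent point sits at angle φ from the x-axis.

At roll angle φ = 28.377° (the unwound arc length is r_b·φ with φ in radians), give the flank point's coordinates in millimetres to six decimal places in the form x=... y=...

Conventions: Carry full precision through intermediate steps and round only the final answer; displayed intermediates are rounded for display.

single-mesh involute tooth geometry (66T wheel at module 4.134)
pitch radius r_p = m·N/2 = 4.134·66/2 = 136.422000
base radius r_b = r_p·cos α = 136.422000·cos 24.098° = 124.532609
roll angle φ = 28.377° = 0.49527208 rad
x = r_b·(cos φ + φ·sin φ) = 138.882241
y = r_b·(sin φ − φ·cos φ) = 4.920427

x=138.882241 y=4.920427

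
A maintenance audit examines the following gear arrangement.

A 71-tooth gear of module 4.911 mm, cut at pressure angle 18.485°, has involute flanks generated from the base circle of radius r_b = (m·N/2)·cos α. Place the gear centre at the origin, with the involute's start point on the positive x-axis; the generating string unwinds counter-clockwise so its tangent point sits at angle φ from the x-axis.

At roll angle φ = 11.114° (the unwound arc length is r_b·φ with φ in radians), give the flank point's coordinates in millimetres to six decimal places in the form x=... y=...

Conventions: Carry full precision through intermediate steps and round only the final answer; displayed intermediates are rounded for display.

class = single-mesh tooth geometry [base-circle involute, m = 4.911, 71T]
pitch radius r_p = m·N/2 = 4.911·71/2 = 174.340500
base radius r_b = r_p·cos α = 174.340500·cos 18.485° = 165.345697
roll angle φ = 11.114° = 0.19397589 rad
x = r_b·(cos φ + φ·sin φ) = 168.427199
y = r_b·(sin φ − φ·cos φ) = 0.400756

x=168.427199 y=0.400756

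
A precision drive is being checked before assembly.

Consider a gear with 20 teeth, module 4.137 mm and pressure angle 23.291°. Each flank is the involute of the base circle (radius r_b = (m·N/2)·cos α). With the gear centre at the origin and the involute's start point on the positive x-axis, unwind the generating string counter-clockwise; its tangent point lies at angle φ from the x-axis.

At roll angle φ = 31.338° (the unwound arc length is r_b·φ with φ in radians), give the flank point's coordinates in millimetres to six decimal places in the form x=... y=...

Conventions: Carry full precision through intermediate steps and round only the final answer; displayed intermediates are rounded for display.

recognized (one wheel, involute flank): single-mesh tooth geometry, m = 4.137, N = 20
pitch radius r_p = m·N/2 = 4.137·20/2 = 41.370000
base radius r_b = r_p·cos α = 41.370000·cos 23.291° = 37.998697
roll angle φ = 31.338° = 0.54695128 rad
x = r_b·(cos φ + φ·sin φ) = 43.264390
y = r_b·(sin φ − φ·cos φ) = 2.011153

x=43.264390 y=2.011153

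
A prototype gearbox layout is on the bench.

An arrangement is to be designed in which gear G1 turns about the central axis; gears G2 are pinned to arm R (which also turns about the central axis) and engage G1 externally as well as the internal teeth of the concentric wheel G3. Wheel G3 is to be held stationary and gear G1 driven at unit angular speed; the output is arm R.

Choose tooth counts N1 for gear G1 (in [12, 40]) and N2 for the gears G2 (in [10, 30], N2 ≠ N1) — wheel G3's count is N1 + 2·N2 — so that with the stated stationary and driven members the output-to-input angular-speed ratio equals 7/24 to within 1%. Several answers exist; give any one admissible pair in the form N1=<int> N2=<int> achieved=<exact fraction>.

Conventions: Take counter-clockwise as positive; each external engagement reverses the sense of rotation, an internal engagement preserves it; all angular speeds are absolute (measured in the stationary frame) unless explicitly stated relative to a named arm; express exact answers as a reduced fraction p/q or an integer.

class = planetary set [ratio 7/24 wanted; Willis about the carrier]
Willis with ω_ring = 0: ω_arm/ω_sun = N1/(N1+N3); set equal to 7/24  ⇒  N3/N1 = 1/(7/24) − 1 = 17/7
N3 = N1 + 2·N2  ⇒  N2/N1 = (N3/N1 − 1)/2 = (17/7 − 1)/2 = 5/7
smallest multiple with N1 ≥ 12 and N2 ≥ 10: k = 2  ⇒  N1 = 2·7 = 14, N2 = 2·5 = 10 (N1 ≤ 40, N2 ≤ 30, N2 ≠ N1 ✓), N3 = 14 + 2·10 = 34
check: N1/(N1+N3) with N1 = 14, N3 = 34 gives 7/24; |achieved − target| = 0 ≤ 7/2400 ✓

N1=14 N2=10 achieved=7/24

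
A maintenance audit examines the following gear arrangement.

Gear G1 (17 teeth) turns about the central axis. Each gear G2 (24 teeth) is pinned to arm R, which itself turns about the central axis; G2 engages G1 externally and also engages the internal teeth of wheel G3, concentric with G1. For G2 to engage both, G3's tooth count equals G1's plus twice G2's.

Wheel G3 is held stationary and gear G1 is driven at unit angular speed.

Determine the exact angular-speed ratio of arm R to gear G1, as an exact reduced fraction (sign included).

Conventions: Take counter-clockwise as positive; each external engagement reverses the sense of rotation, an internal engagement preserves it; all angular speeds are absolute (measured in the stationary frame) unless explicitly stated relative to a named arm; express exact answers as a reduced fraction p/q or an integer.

17/82

planetary set (17T centre, 24T on arm, 65T internal) — Willis relation
ring teeth: 17 + 2·24 = 65
17(ω_sun−ω_arm) = −65(ω_ring−ω_arm),  ω_ring = 0, ω_sun = 1
17(1−ω_arm) = −65(0−ω_arm)  ⇒  82·ω_arm = 17  ⇒  ω_arm = 17/82
ω_out/ω_in = 17/82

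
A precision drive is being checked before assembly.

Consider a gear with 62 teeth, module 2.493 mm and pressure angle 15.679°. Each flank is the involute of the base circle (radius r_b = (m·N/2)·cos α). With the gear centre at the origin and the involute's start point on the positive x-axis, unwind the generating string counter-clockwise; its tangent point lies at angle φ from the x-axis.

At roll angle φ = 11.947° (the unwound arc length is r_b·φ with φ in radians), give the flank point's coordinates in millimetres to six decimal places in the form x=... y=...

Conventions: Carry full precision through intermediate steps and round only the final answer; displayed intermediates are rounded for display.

topology: single-mesh involute geometry — m = 2.493, N = 62
pitch radius r_p = m·N/2 = 2.493·62/2 = 77.283000
base radius r_b = r_p·cos α = 77.283000·cos 15.679° = 74.407366
roll angle φ = 11.947° = 0.20851449 rad
x = r_b·(cos φ + φ·sin φ) = 76.007379
y = r_b·(sin φ − φ·cos φ) = 0.223879

x=76.007379 y=0.223879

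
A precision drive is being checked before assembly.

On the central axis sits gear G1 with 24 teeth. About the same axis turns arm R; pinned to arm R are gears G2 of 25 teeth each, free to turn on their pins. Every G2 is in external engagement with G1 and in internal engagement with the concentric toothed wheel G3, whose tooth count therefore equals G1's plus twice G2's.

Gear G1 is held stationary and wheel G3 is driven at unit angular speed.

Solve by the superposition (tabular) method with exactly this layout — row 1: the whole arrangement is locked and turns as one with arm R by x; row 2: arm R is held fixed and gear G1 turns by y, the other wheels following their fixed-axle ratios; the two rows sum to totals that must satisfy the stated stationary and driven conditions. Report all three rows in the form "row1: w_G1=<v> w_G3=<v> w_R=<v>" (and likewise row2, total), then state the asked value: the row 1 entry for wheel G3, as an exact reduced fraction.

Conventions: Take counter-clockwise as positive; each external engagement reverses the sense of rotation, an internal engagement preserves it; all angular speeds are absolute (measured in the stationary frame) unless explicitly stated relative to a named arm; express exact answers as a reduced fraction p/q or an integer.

class = planetary set [G3 = 24+2·25 = 74; Willis about the carrier]
row 1 (train locked, turned with arm): all members turn x
row 2: sun turns y, ring = −(24/74)·y, arm 0
boundary: total ω_sun = x + y = 0 and total ω_ring = x − (24/74)·y = 1  ⇒  y = -37/49, x = 37/49
row 2 ring = −(24/74)·(-37/49) = 12/49
totals (row 1 + row 2): sun 37/49 + (-37/49) = 0, ring 37/49 + 12/49 = 1, arm 37/49 + 0 = 37/49
asked cell (row1, ring) = 37/49

row1: w_G1=37/49 w_G3=37/49 w_R=37/49
row2: w_G1=-37/49 w_G3=12/49 w_R=0
total: w_G1=0 w_G3=1 w_R=37/49
asked value: 37/49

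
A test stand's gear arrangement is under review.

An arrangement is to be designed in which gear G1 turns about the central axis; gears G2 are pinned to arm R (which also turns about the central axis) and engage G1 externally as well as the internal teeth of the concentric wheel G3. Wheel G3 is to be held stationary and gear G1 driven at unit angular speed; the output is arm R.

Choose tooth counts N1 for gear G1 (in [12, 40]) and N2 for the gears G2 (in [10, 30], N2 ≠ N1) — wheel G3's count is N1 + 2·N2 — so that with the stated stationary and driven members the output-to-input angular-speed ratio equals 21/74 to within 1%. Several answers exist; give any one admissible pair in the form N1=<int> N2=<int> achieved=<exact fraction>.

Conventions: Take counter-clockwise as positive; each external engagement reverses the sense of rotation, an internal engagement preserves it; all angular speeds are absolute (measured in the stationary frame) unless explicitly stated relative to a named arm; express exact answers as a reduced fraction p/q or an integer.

class = planetary set [ratio 21/74 wanted; Willis about the carrier]
Willis with ω_ring = 0: ω_arm/ω_sun = N1/(N1+N3); set equal to 21/74  ⇒  N3/N1 = 1/(21/74) − 1 = 53/21
N3 = N1 + 2·N2  ⇒  N2/N1 = (N3/N1 − 1)/2 = (53/21 − 1)/2 = 16/21
smallest multiple with N1 ≥ 12 and N2 ≥ 10: k = 1  ⇒  N1 = 1·21 = 21, N2 = 1·16 = 16 (N1 ≤ 40, N2 ≤ 30, N2 ≠ N1 ✓), N3 = 21 + 2·16 = 53
check: N1/(N1+N3) with N1 = 21, N3 = 53 gives 21/74; |achieved − target| = 0 ≤ 21/7400 ✓

N1=21 N2=16 achieved=21/74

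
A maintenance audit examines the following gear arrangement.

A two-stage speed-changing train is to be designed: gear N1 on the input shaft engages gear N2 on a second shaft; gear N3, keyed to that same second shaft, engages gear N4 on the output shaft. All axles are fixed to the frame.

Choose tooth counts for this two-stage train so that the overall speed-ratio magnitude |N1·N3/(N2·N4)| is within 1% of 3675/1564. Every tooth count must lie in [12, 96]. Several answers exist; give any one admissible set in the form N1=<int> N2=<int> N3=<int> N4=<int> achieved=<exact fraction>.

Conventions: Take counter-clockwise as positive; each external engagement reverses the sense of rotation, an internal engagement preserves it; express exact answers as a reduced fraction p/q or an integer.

N1=49 N2=17 N3=75 N4=92 achieved=3675/1564

2-stage fixed-axis compound train for ratio 3675/1564
target = 3675/1564 in lowest terms: an exact hit needs N1·N3 = k·3675 and N2·N4 = k·1564 for one integer k, every count in [12, 96]; additionally prefer no 1:1 stage (N1 ≠ N2, N3 ≠ N4)
k = 1: N1·N3 = 3675 = 49·75, N2·N4 = 1564 = 17·92
achieved = 49·75/(17·92) = 3675/1564; |achieved − target| = 0 ≤ 147/6256 ✓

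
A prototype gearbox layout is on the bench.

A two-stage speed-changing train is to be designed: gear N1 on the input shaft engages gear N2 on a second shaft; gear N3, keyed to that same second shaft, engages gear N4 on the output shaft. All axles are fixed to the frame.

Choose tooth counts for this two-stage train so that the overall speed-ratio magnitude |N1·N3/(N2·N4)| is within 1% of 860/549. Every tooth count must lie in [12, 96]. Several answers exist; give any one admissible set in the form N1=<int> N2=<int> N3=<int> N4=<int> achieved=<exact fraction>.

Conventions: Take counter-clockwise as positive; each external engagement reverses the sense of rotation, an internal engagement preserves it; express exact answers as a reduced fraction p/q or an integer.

topology: fixed-axis compound train — 2 stages, target 860/549
target = 860/549 in lowest terms: an exact hit needs N1·N3 = k·860 and N2·N4 = k·549 for one integer k, every count in [12, 96]; additionally prefer no 1:1 stage (N1 ≠ N2, N3 ≠ N4)
k = 1: no 1:1-free in-range split of k·860 and k·549 into factor pairs; take k = 2
k = 2: N1·N3 = 1720 = 20·86, N2·N4 = 1098 = 18·61
achieved = 20·86/(18·61) = 860/549; |achieved − target| = 0 ≤ 43/2745 ✓

N1=20 N2=18 N3=86 N4=61 achieved=860/549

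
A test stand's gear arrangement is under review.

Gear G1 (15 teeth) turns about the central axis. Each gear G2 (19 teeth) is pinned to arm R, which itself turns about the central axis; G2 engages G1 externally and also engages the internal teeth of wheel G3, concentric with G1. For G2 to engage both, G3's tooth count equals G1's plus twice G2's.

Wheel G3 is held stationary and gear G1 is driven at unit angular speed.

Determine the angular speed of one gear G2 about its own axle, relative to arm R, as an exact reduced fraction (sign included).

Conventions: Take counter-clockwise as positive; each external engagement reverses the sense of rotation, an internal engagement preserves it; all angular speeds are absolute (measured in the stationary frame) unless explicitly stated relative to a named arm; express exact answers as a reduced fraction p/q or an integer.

-795/1292

planetary set (15T centre, 19T on arm, 53T internal) — Willis relation
ring teeth: 15 + 2·19 = 53
15(ω_sun−ω_arm) = −53(ω_ring−ω_arm),  ω_ring = 0, ω_sun = 1
15(1−ω_arm) = −53(0−ω_arm)  ⇒  68·ω_arm = 15  ⇒  ω_arm = 15/68
sun–planet mesh: 15·(1−15/68) = −19·(ω_p−ω_arm)  ⇒  ω_p−ω_arm = -795/1292
exact speed ratio = -795/1292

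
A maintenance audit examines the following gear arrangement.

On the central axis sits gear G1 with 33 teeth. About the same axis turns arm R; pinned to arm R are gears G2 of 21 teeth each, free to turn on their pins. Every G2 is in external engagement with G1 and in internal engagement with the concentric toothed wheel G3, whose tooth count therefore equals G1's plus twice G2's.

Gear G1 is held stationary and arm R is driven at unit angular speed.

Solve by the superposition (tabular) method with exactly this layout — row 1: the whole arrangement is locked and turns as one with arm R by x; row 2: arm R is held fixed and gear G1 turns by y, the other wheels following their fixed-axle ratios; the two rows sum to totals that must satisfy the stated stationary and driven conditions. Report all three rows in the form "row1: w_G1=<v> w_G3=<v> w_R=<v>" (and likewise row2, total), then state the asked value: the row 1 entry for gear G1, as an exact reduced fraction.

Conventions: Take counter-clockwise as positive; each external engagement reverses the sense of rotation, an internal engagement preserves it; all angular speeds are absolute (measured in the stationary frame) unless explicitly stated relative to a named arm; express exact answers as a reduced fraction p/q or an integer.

topology: planetary set — G1 33T / G2 21T / G3 75T, arm = carrier (Willis)
row 1 — lock + rotate with arm: ω_sun = ω_ring = ω_arm = x
row 2: sun turns y, ring = −(33/75)·y, arm 0
boundary: total ω_sun = x + y = 0 and total ω_arm = x = 1  ⇒  y = -1, x = 1
row 2 ring = −(33/75)·(-1) = 11/25
totals (row 1 + row 2): sun 1 + (-1) = 0, ring 1 + 11/25 = 36/25, arm 1 + 0 = 1
asked cell (row1, sun) = 1

row1: w_G1=1 w_G3=1 w_R=1
row2: w_G1=-1 w_G3=11/25 w_R=0
total: w_G1=0 w_G3=36/25 w_R=1
asked value: 1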